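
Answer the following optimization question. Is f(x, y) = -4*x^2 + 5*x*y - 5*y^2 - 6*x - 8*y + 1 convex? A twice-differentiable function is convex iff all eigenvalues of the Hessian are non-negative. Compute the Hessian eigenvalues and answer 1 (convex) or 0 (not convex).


The Hessian of f(x,y) = -4*x^2 + 5*x*y - 5*y^2 - 6*x - 8*y + 1 is:
H = [[-8, 5], [5, -10]]
Trace = -8 - 10 = -18
Determinant = -8*-10 - (5)^2 = 55
Discriminant = (-18)^2 - 4*55 = 104.0
Eigenvalues: lambda_1 = -14.099, lambda_2 = -3.901
The function is not convex.

0


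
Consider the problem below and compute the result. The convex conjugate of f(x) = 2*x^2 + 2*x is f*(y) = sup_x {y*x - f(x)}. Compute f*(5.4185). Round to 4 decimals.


f*(y) = sup_x {y*x - a*x^2 - b*x} = sup_x {(y-b)*x - a*x^2}
FOC: (y - b) - 2a*x = 0 => x* = (y - b)/(2a)
x* = (5.4185 - 2)/(2*2) = 0.8546
f*(5.4185) = (y-b)^2/(4a) = (5.4185 - 2)^2/(4*2)
= 11.6861/8 = 1.4608


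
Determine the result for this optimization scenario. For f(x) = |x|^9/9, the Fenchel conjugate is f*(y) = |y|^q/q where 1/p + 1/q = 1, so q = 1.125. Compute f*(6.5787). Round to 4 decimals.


The conjugate exponent q satisfies 1/p + 1/q = 1.
p = 9, so q = 9/(9 - 1) = 1.125
|y|^q = 6.5787^1.125 = 8.3254
f*(6.5787) = 8.3254 / 1.125 = 7.4004


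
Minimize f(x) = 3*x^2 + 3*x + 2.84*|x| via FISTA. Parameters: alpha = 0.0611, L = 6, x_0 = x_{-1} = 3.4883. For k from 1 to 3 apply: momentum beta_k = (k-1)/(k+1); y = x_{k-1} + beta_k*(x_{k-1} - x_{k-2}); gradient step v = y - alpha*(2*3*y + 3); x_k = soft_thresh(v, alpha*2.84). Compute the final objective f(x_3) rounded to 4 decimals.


FISTA on f(x) = 3*x^2 + 3*x + 2.84*|x|
L = 6, alpha = 0.0611
Iteration 1: beta = 0.0, y = 3.4883 + 0.0*(3.4883 - 3.4883) = 3.4883
  grad(y) = 23.9298, v = y - alpha*grad = 2.0262
  prox(v) = soft_thresh(2.0262, 0.1735) = 1.8527
Iteration 2: beta = 0.3333, y = 1.8527 + 0.3333*(1.8527 - 3.4883) = 1.3075
  grad(y) = 10.8447, v = y - alpha*grad = 0.6448
  prox(v) = soft_thresh(0.6448, 0.1735) = 0.4713
Iteration 3: beta = 0.5, y = 0.4713 + 0.5*(0.4713 - 1.8527) = -0.2194
  grad(y) = 1.6839, v = y - alpha*grad = -0.3222
  prox(v) = soft_thresh(-0.3222, 0.1735) = -0.1487
f(x_3) = 3*(-0.1487)^2 + 3*(-0.1487) + 2.84*|-0.1487| = 0.0426


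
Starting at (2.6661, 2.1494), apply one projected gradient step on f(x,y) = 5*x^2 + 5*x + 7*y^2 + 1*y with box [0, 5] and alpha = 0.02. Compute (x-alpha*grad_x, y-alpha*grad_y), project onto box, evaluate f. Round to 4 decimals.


Step 1: Compute gradient at (2.6661, 2.1494).
grad_x = 2*5*2.6661 + 5 = 31.661
grad_y = 2*7*2.1494 + 1 = 31.0916
Step 2: Gradient step.
x_raw = 2.6661 - 0.02*31.661 = 2.0329
y_raw = 2.1494 - 0.02*31.0916 = 1.5276
Step 3: Project onto [0, 5].
x_proj = clip(2.0329) = 2.0329
y_proj = clip(1.5276) = 1.5276
Step 4: Evaluate f.
f(2.0329, 1.5276) = 48.6892


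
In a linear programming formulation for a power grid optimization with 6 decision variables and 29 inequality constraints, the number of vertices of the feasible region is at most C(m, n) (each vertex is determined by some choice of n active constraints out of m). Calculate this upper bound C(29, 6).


Each vertex corresponds to some choice of n active constraints out of m, so the number of vertices is at most C(m, n) = m! / (n!(m-n)!).
m = 29, n = 6
Numerator: 29 * 28 * 27 * 26 * 25 * 24
Denominator: 6! = 720
C(29, 6) = 475020


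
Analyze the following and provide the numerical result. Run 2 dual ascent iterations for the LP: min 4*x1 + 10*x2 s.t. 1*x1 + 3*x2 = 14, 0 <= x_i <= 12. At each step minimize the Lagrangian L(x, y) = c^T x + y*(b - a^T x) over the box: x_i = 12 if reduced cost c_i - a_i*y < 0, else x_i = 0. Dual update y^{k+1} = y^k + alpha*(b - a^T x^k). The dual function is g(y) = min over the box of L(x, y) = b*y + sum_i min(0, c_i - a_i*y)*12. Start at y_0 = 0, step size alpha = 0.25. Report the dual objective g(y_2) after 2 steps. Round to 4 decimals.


Dual ascent for LP: min 4*x1 + 10*x2, 1*x1 + 3*x2 = 14, 0 <= x_i <= 12
Step 1: y^k = 0.0, reduced costs: (4.0, 10.0)
  x^k = (0.0, 0.0), subgradient = b - a^T x = 14.0
  y^{k+1} = 0.0 + 0.25*14.0 = 3.5
Step 2: y^k = 3.5, reduced costs: (0.5, -0.5)
  x^k = (0.0, 12.0), subgradient = b - a^T x = -22.0
  y^{k+1} = 3.5 + 0.25*-22.0 = -2.0
Dual objective at y_2 = -2.0: reduced costs (6.0, 16.0), box minimizer x = (0.0, 0.0)
g(y_2) = b*y + (c1 - a1*y)*x1 + (c2 - a2*y)*x2 = 14*(-2.0) + 6.0*0.0 + 16.0*0.0 = -28.0 + 0.0 + 0.0 = -28.0


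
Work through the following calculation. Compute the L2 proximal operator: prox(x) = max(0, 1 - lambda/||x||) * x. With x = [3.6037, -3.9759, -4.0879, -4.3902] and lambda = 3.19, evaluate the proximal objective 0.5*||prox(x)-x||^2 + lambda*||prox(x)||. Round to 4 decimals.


Step 1: Compute ||x||.
||x|| = 8.0486
Step 2: Compute scaling factor.
scale = max(0, 1 - 3.19/8.0486) = 0.6037
Step 3: prox(x) = [2.1754, -2.4001, -2.4677, -2.6502]
||prox(x)|| = 4.8586
Step 4: Proximal objective.
0.5*||prox-x||^2 = 5.0881
lambda*||prox|| = 15.4989
Total = 20.5868


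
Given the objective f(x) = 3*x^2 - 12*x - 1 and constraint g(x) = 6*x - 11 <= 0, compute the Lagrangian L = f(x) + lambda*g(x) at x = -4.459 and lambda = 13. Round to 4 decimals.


Step 1: Evaluate f(x).
f(-4.459) = 3*(-4.459)^2 - 12*(-4.459) - 1 = 112.156
Step 2: Evaluate g(x).
g(-4.459) = 6*-4.459 - 11 = -37.754
Step 3: Compute Lagrangian.
L = 112.156 + 13*-37.754 = -378.646


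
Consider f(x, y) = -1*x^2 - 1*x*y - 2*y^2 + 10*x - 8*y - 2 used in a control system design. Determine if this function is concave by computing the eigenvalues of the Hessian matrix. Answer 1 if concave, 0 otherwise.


The Hessian of f(x,y) = -1*x^2 - 1*x*y - 2*y^2 + 10*x - 8*y - 2 is:
H = [[-2, -1], [-1, -4]]
Trace = -2 - 4 = -6
Determinant = -2*-4 - (-1)^2 = 7
Discriminant = (-6)^2 - 4*7 = 8.0
Eigenvalues: lambda_1 = -4.4142, lambda_2 = -1.5858
The function is concave.

1


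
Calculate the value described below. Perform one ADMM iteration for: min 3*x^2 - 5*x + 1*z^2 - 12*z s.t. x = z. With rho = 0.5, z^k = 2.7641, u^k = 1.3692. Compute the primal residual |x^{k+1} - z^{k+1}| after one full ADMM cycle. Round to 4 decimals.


ADMM iteration with rho = 0.5, z^k = 2.7641, u^k = 1.3692
Step 1: x-update.
Minimize 3*x^2 - 5*x + (0.5/2)*(x - 2.7641 + 1.3692)^2
FOC: (2*3 + 0.5)*x = 5 + 0.5*(2.7641 - 1.3692)
x^{k+1} = 0.8765
Step 2: z-update.
Minimize 1*z^2 - 12*z + (0.5/2)*(0.8765 - z + 1.3692)^2
FOC: (2*1 + 0.5)*z = 12 + 0.5*(0.8765 + 1.3692)
z^{k+1} = 5.2491
Step 3: u-update.
u^{k+1} = 1.3692 + 0.8765 - 5.2491 = -3.0034
Step 4: Primal residual = |0.8765 - 5.2491| = 4.3726


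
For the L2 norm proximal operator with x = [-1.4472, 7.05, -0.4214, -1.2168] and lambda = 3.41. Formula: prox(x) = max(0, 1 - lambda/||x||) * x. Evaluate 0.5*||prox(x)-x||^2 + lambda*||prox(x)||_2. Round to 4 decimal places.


Step 1: Compute ||x||.
||x|| = 7.3113
Step 2: Compute scaling factor.
scale = max(0, 1 - 3.41/7.3113) = 0.5336
Step 3: prox(x) = [-0.7722, 3.7619, -0.2249, -0.6493]
||prox(x)|| = 3.9013
Step 4: Proximal objective.
0.5*||prox-x||^2 = 5.8141
lambda*||prox|| = 13.3034
Total = 19.1175


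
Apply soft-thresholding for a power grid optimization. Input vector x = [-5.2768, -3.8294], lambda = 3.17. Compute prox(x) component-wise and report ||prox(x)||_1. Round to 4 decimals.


Soft-thresholding with lambda = 3.17:
prox(-5.2768) = sign(-5.2768)*max(|-5.2768| - 3.17, 0) = -2.1068
prox(-3.8294) = sign(-3.8294)*max(|-3.8294| - 3.17, 0) = -0.6594
prox(x) = [-2.1068, -0.6594]
||prox(x)||_1 = 2.1068 + 0.6594 = 2.7662


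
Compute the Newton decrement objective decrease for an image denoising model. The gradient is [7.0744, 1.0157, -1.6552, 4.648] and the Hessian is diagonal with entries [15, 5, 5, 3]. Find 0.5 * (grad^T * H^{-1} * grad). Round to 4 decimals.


Step 1: H is diagonal, so H^(-1) * g = [0.4716, 0.2031, -0.331, 1.5493].
Step 2: g^T H^(-1) g = sum_i g_i^2 / H_ii
  = (7.0744)^2/15 + (1.0157)^2/5 + (-1.6552)^2/5 + (4.648)^2/3
  = 3.3365 + 0.2063 + 0.5479 + 7.2013 = 11.292
Step 3: Objective decrease = 0.5 * g^T H^(-1) g = 5.646


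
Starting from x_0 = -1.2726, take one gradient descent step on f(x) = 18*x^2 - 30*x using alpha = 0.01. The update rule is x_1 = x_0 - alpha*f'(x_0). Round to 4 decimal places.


We compute the gradient at x_0 and apply the update.
f'(x) = 36*x - 30
f'(-1.2726) = 36*-1.2726 - 30 = -75.8136
x_1 = -1.2726 - 0.01*-75.8136 = -0.5145


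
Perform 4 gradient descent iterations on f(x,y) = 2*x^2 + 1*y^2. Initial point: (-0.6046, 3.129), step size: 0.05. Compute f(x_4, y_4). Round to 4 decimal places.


Gradient descent on f(x,y) = 2*x^2 + 1*y^2.
Starting point: (-0.6046, 3.129), alpha = 0.05
Step 1: grad_x = 2*2*-0.6046 = -2.4184, grad_y = 2*1*3.129 = 6.258
  x_1 = -0.6046 - 0.05*-2.4184 = -0.4837
  y_1 = 3.129 - 0.05*6.258 = 2.8161
Step 2: grad_x = 2*2*-0.4837 = -1.9347, grad_y = 2*1*2.8161 = 5.6322
  x_2 = -0.4837 - 0.05*-1.9347 = -0.3869
  y_2 = 2.8161 - 0.05*5.6322 = 2.5345
Step 3: grad_x = 2*2*-0.3869 = -1.5478, grad_y = 2*1*2.5345 = 5.069
  x_3 = -0.3869 - 0.05*-1.5478 = -0.3096
  y_3 = 2.5345 - 0.05*5.069 = 2.281
Step 4: grad_x = 2*2*-0.3096 = -1.2382, grad_y = 2*1*2.281 = 4.5621
  x_4 = -0.3096 - 0.05*-1.2382 = -0.2476
  y_4 = 2.281 - 0.05*4.5621 = 2.0529
f(-0.2476, 2.0529) = 2*(-0.2476)^2 + 1*2.0529^2 = 4.3372


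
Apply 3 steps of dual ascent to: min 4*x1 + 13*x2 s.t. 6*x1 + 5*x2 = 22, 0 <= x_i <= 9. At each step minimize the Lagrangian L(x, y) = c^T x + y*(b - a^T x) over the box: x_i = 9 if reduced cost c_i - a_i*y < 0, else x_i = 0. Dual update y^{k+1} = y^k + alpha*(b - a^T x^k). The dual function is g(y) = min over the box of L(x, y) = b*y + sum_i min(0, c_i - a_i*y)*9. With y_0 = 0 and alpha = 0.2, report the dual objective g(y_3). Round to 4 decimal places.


Dual ascent for LP: min 4*x1 + 13*x2, 6*x1 + 5*x2 = 22, 0 <= x_i <= 9
Step 1: y^k = 0.0, reduced costs: (4.0, 13.0)
  x^k = (0.0, 0.0), subgradient = b - a^T x = 22.0
  y^{k+1} = 0.0 + 0.2*22.0 = 4.4
Step 2: y^k = 4.4, reduced costs: (-22.4, -9.0)
  x^k = (9.0, 9.0), subgradient = b - a^T x = -77.0
  y^{k+1} = 4.4 + 0.2*-77.0 = -11.0
Step 3: y^k = -11.0, reduced costs: (70.0, 68.0)
  x^k = (0.0, 0.0), subgradient = b - a^T x = 22.0
  y^{k+1} = -11.0 + 0.2*22.0 = -6.6
Dual objective at y_3 = -6.6: reduced costs (43.6, 46.0), box minimizer x = (0.0, 0.0)
g(y_3) = b*y + (c1 - a1*y)*x1 + (c2 - a2*y)*x2 = 22*(-6.6) + 43.6*0.0 + 46.0*0.0 = -145.2 + 0.0 + 0.0 = -145.2


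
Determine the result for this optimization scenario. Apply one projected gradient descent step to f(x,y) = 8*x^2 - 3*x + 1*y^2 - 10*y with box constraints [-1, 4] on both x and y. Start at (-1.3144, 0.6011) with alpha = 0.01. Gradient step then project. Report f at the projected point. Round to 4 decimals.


Step 1: Compute gradient at (-1.3144, 0.6011).
grad_x = 2*8*-1.3144 - 3 = -24.0304
grad_y = 2*1*0.6011 - 10 = -8.7978
Step 2: Gradient step.
x_raw = -1.3144 - 0.01*-24.0304 = -1.0741
y_raw = 0.6011 - 0.01*-8.7978 = 0.6891
Step 3: Project onto [-1, 4].
x_proj = clip(-1.0741) = -1.0
y_proj = clip(0.6891) = 0.6891
Step 4: Evaluate f.
f(-1.0, 0.6891) = 4.584


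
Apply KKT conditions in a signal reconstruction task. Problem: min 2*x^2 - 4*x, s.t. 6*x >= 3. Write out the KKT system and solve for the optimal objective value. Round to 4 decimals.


Step 1: Try lambda = 0 (constraint inactive).
Stationarity: 2*2*x - 4 = 0
x* = 4/(2*2) = 1.0
Check constraint: 6*1.0 = 6.0 >= 3 -- satisfied.
Step 2: Compute optimal value.
f(x*) = 2*1.0^2 - 4*1.0 = -2.0


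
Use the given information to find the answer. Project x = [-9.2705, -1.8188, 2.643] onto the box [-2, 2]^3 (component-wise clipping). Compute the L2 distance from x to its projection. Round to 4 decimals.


Project each component onto [-2, 2].
clip(-9.2705) = -2.0, clip(-1.8188) = -1.8188, clip(2.643) = 2.0
Projection = [-2.0, -1.8188, 2.0]
Squared diffs: [52.8602, 0.0, 0.4134]
Distance = sqrt(53.2736) = 7.2989


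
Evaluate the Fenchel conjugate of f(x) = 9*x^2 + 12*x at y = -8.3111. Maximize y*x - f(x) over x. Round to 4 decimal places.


f*(y) = sup_x {y*x - a*x^2 - b*x} = sup_x {(y-b)*x - a*x^2}
FOC: (y - b) - 2a*x = 0 => x* = (y - b)/(2a)
x* = (-8.3111 - 12)/(2*9) = -1.1284
f*(-8.3111) = (y-b)^2/(4a) = (-8.3111 - 12)^2/(4*9)
= 412.5408/36 = 11.4595


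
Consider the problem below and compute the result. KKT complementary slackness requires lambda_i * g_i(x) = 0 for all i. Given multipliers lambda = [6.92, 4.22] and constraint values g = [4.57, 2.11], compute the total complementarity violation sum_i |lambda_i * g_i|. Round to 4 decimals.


KKT complementary slackness check:
lambda_1 * g_1 = 6.92 * 4.57 = 31.6244
lambda_2 * g_2 = 4.22 * 2.11 = 8.9042
Total violation = 31.6244 + 8.9042 = 40.5286


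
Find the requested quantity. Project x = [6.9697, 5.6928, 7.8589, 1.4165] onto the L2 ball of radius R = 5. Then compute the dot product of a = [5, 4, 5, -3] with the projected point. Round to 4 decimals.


Step 1: Compute ||x|| (intermediates to 6 decimals).
||x|| = sqrt(6.9697^2 + 5.6928^2 + 7.8589^2 + 1.4165^2) = 12.031354
Step 2: Project.
Since ||x|| > R, scale = R/||x|| = 5/12.031354 = 0.415581, proj(x) = scale * x
proj(x) = [2.896475, 2.36582, 3.26601, 0.58867]
Step 3: Dot product.
a^T * proj(x) = 5*2.896475 + 4*2.36582 + 5*3.26601 - 3*0.58867 = 38.5097


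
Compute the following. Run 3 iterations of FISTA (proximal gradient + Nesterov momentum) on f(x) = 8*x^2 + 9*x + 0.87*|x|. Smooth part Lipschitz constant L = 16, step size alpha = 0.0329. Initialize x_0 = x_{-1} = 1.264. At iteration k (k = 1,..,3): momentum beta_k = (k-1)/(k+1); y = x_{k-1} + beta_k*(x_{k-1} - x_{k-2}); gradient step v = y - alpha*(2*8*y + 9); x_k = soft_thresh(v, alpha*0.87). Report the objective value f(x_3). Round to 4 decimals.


FISTA on f(x) = 8*x^2 + 9*x + 0.87*|x|
L = 16, alpha = 0.0329
Iteration 1: beta = 0.0, y = 1.264 + 0.0*(1.264 - 1.264) = 1.264
  grad(y) = 29.224, v = y - alpha*grad = 0.3025
  prox(v) = soft_thresh(0.3025, 0.0286) = 0.2739
Iteration 2: beta = 0.3333, y = 0.2739 + 0.3333*(0.2739 - 1.264) = -0.0561
  grad(y) = 8.102, v = y - alpha*grad = -0.3227
  prox(v) = soft_thresh(-0.3227, 0.0286) = -0.2941
Iteration 3: beta = 0.5, y = -0.2941 + 0.5*(-0.2941 - 0.2739) = -0.578
  grad(y) = -0.2486, v = y - alpha*grad = -0.5699
  prox(v) = soft_thresh(-0.5699, 0.0286) = -0.5412
f(x_3) = 8*(-0.5412)^2 + 9*(-0.5412) + 0.87*|-0.5412| = -2.0568


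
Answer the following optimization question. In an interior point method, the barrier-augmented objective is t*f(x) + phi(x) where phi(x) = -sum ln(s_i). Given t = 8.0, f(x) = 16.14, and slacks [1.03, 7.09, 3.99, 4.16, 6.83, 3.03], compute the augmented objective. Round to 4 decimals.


Step 1: Compute log-barrier.
ln values: [0.0296, 1.9587, 1.3838, 1.4255, 1.9213, 1.1086]
phi = -(0.0296 + 1.9587 + 1.3838 + 1.4255 + 1.9213 + 1.1086) = -7.8274
Step 2: Compute augmented objective.
t*f(x) = 8.0*16.14 = 129.12
Total = 129.12 - 7.8274 = 121.2926


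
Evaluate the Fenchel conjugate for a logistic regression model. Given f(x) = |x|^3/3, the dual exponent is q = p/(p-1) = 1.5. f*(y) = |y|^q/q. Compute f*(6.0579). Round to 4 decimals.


The conjugate exponent q satisfies 1/p + 1/q = 1.
p = 3, so q = 3/(3 - 1) = 1.5
|y|^q = 6.0579^1.5 = 14.9102
f*(6.0579) = 14.9102 / 1.5 = 9.9401


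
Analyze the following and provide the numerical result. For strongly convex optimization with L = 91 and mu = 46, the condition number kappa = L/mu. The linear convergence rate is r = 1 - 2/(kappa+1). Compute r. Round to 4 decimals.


Step 1: Compute the condition number.
kappa = L/mu = 91/46 = 1.9783
Step 2: Compute the convergence rate.
r = 1 - 2/(kappa + 1) = 1 - 2*mu/(L + mu) = (L - mu)/(L + mu) = 45/137 = 0.3285


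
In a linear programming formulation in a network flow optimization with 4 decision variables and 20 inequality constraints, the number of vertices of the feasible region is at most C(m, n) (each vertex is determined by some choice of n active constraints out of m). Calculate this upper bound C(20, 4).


Each vertex corresponds to some choice of n active constraints out of m, so the number of vertices is at most C(m, n) = m! / (n!(m-n)!).
m = 20, n = 4
Numerator: 20 * 19 * 18 * 17
Denominator: 4! = 24
C(20, 4) = 4845


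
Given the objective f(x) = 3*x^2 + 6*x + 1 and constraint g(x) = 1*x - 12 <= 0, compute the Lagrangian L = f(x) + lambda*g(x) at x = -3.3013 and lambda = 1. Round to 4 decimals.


Step 1: Evaluate f(x).
f(-3.3013) = 3*(-3.3013)^2 + 6*(-3.3013) + 1 = 13.8879
Step 2: Evaluate g(x).
g(-3.3013) = 1*-3.3013 - 12 = -15.3013
Step 3: Compute Lagrangian.
L = 13.8879 + 1*-15.3013 = -1.4134


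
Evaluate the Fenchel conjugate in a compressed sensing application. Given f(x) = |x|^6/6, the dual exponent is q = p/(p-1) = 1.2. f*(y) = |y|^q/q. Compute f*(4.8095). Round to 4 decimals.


The conjugate exponent q satisfies 1/p + 1/q = 1.
p = 6, so q = 6/(6 - 1) = 1.2
|y|^q = 4.8095^1.2 = 6.5845
f*(4.8095) = 6.5845 / 1.2 = 5.487


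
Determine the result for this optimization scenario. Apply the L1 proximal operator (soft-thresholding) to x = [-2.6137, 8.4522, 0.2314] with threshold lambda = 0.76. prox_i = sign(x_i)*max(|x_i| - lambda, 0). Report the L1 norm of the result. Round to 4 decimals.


Soft-thresholding with lambda = 0.76:
prox(-2.6137) = sign(-2.6137)*max(|-2.6137| - 0.76, 0) = -1.8537
prox(8.4522) = sign(8.4522)*max(|8.4522| - 0.76, 0) = 7.6922
prox(0.2314) = sign(0.2314)*max(|0.2314| - 0.76, 0) = 0.0
prox(x) = [-1.8537, 7.6922, 0.0]
||prox(x)||_1 = 1.8537 + 7.6922 + 0.0 = 9.5459


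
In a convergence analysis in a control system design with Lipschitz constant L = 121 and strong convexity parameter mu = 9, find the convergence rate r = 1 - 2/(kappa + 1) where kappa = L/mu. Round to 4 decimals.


Step 1: Compute the condition number.
kappa = L/mu = 121/9 = 13.4444
Step 2: Compute the convergence rate.
r = 1 - 2/(kappa + 1) = 1 - 2*mu/(L + mu) = (L - mu)/(L + mu) = 112/130 = 0.8615


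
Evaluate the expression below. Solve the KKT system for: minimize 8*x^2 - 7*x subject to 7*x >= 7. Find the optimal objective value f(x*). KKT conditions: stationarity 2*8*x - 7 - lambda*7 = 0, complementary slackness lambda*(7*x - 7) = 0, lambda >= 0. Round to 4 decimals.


Step 1: Try lambda = 0 (constraint inactive).
x_unc = 7/(2*8) = 0.4375
Check: 7*0.4375 = 3.0625 < 7 -- violated!
Step 2: Constraint must be active: 7*x = 7
x* = 7/7 = 1.0
lambda = (2*8*1.0 - 7)/7 = 1.2857
Step 3: Compute optimal value.
f(x*) = 8*1.0^2 - 7*1.0 = 1.0


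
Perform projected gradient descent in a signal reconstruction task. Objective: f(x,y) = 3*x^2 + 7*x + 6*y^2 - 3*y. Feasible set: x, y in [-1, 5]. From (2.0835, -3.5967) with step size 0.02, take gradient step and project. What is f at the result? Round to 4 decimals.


Step 1: Compute gradient at (2.0835, -3.5967).
grad_x = 2*3*2.0835 + 7 = 19.501
grad_y = 2*6*-3.5967 - 3 = -46.1604
Step 2: Gradient step.
x_raw = 2.0835 - 0.02*19.501 = 1.6935
y_raw = -3.5967 - 0.02*-46.1604 = -2.6735
Step 3: Project onto [-1, 5].
x_proj = clip(1.6935) = 1.6935
y_proj = clip(-2.6735) = -1.0
Step 4: Evaluate f.
f(1.6935, -1.0) = 29.458


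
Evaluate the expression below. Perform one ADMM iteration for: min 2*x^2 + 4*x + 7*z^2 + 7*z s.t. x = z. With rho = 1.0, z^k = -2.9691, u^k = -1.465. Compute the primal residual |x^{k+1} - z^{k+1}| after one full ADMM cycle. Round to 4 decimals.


ADMM iteration with rho = 1.0, z^k = -2.9691, u^k = -1.465
Step 1: x-update.
Minimize 2*x^2 + 4*x + (1.0/2)*(x + 2.9691 - 1.465)^2
FOC: (2*2 + 1.0)*x = -4 + 1.0*(-2.9691 + 1.465)
x^{k+1} = -1.1008
Step 2: z-update.
Minimize 7*z^2 + 7*z + (1.0/2)*(-1.1008 - z - 1.465)^2
FOC: (2*7 + 1.0)*z = -7 + 1.0*(-1.1008 - 1.465)
z^{k+1} = -0.6377
Step 3: u-update.
u^{k+1} = -1.465 - 1.1008 + 0.6377 = -1.9281
Step 4: Primal residual = |-1.1008 + 0.6377| = 0.4631


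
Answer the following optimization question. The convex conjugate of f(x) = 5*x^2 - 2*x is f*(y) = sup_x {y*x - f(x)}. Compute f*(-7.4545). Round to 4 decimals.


f*(y) = sup_x {y*x - a*x^2 - b*x} = sup_x {(y-b)*x - a*x^2}
FOC: (y - b) - 2a*x = 0 => x* = (y - b)/(2a)
x* = (-7.4545 + 2)/(2*5) = -0.5455
f*(-7.4545) = (y-b)^2/(4a) = (-7.4545 + 2)^2/(4*5)
= 29.7516/20 = 1.4876


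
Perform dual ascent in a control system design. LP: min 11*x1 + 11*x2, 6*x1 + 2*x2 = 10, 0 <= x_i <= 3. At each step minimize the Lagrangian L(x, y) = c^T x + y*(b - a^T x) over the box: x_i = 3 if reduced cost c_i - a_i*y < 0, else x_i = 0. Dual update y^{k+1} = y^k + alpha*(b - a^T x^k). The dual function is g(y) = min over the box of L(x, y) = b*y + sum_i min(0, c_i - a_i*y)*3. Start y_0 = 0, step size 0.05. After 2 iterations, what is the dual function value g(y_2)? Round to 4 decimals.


Dual ascent for LP: min 11*x1 + 11*x2, 6*x1 + 2*x2 = 10, 0 <= x_i <= 3
Step 1: y^k = 0.0, reduced costs: (11.0, 11.0)
  x^k = (0.0, 0.0), subgradient = b - a^T x = 10.0
  y^{k+1} = 0.0 + 0.05*10.0 = 0.5
Step 2: y^k = 0.5, reduced costs: (8.0, 10.0)
  x^k = (0.0, 0.0), subgradient = b - a^T x = 10.0
  y^{k+1} = 0.5 + 0.05*10.0 = 1.0
Dual objective at y_2 = 1.0: reduced costs (5.0, 9.0), box minimizer x = (0.0, 0.0)
g(y_2) = b*y + (c1 - a1*y)*x1 + (c2 - a2*y)*x2 = 10*1.0 + 5.0*0.0 + 9.0*0.0 = 10.0 + 0.0 + 0.0 = 10.0


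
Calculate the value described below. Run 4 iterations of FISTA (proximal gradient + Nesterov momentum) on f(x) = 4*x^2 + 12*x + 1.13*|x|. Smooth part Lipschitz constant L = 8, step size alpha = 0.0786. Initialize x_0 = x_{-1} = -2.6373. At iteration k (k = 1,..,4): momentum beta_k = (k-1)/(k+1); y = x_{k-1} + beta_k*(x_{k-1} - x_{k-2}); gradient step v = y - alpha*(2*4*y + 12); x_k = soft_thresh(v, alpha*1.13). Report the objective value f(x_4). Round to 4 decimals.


FISTA on f(x) = 4*x^2 + 12*x + 1.13*|x|
L = 8, alpha = 0.0786
Iteration 1: beta = 0.0, y = -2.6373 + 0.0*(-2.6373 + 2.6373) = -2.6373
  grad(y) = -9.0984, v = y - alpha*grad = -1.9222
  prox(v) = soft_thresh(-1.9222, 0.0888) = -1.8333
Iteration 2: beta = 0.3333, y = -1.8333 + 0.3333*(-1.8333 + 2.6373) = -1.5654
  grad(y) = -0.5229, v = y - alpha*grad = -1.5243
  prox(v) = soft_thresh(-1.5243, 0.0888) = -1.4354
Iteration 3: beta = 0.5, y = -1.4354 + 0.5*(-1.4354 + 1.8333) = -1.2365
  grad(y) = 2.1081, v = y - alpha*grad = -1.4022
  prox(v) = soft_thresh(-1.4022, 0.0888) = -1.3134
Iteration 4: beta = 0.6, y = -1.3134 + 0.6*(-1.3134 + 1.4354) = -1.2401
  grad(y) = 2.079, v = y - alpha*grad = -1.4035
  prox(v) = soft_thresh(-1.4035, 0.0888) = -1.3147
f(x_4) = 4*(-1.3147)^2 + 12*(-1.3147) + 1.13*|-1.3147| = -7.3771


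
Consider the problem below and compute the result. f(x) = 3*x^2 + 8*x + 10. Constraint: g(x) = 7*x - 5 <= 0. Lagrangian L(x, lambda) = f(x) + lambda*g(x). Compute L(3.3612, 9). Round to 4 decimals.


Step 1: Evaluate f(x).
f(3.3612) = 3*3.3612^2 + 8*3.3612 + 10 = 70.7826
Step 2: Evaluate g(x).
g(3.3612) = 7*3.3612 - 5 = 18.5284
Step 3: Compute Lagrangian.
L = 70.7826 + 9*18.5284 = 237.5382


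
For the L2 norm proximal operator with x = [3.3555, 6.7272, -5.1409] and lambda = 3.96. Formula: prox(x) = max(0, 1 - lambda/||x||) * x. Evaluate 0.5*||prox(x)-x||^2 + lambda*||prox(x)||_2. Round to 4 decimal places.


Step 1: Compute ||x||.
||x|| = 9.1073
Step 2: Compute scaling factor.
scale = max(0, 1 - 3.96/9.1073) = 0.5652
Step 3: prox(x) = [1.8965, 3.8021, -2.9056]
||prox(x)|| = 5.1473
Step 4: Proximal objective.
0.5*||prox-x||^2 = 7.8408
lambda*||prox|| = 20.3833
Total = 28.2242


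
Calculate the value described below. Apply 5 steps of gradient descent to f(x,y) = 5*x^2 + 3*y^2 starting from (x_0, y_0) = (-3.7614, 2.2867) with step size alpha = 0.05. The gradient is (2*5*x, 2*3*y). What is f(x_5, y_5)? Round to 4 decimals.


Gradient descent on f(x,y) = 5*x^2 + 3*y^2.
Starting point: (-3.7614, 2.2867), alpha = 0.05
Step 1: grad_x = 2*5*-3.7614 = -37.614, grad_y = 2*3*2.2867 = 13.7202
  x_1 = -3.7614 - 0.05*-37.614 = -1.8807
  y_1 = 2.2867 - 0.05*13.7202 = 1.6007
Step 2: grad_x = 2*5*-1.8807 = -18.807, grad_y = 2*3*1.6007 = 9.6041
  x_2 = -1.8807 - 0.05*-18.807 = -0.9404
  y_2 = 1.6007 - 0.05*9.6041 = 1.1205
Step 3: grad_x = 2*5*-0.9404 = -9.4035, grad_y = 2*3*1.1205 = 6.7229
  x_3 = -0.9404 - 0.05*-9.4035 = -0.4702
  y_3 = 1.1205 - 0.05*6.7229 = 0.7843
Step 4: grad_x = 2*5*-0.4702 = -4.7018, grad_y = 2*3*0.7843 = 4.706
  x_4 = -0.4702 - 0.05*-4.7018 = -0.2351
  y_4 = 0.7843 - 0.05*4.706 = 0.549
Step 5: grad_x = 2*5*-0.2351 = -2.3509, grad_y = 2*3*0.549 = 3.2942
  x_5 = -0.2351 - 0.05*-2.3509 = -0.1175
  y_5 = 0.549 - 0.05*3.2942 = 0.3843
f(-0.1175, 0.3843) = 5*(-0.1175)^2 + 3*0.3843^2 = 0.5122


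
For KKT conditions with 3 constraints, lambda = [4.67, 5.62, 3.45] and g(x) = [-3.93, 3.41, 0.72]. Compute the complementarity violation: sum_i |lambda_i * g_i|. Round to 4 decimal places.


KKT complementary slackness check:
lambda_1 * g_1 = 4.67 * -3.93 = -18.3531
lambda_2 * g_2 = 5.62 * 3.41 = 19.1642
lambda_3 * g_3 = 3.45 * 0.72 = 2.484
Total violation = 18.3531 + 19.1642 + 2.484 = 40.0013


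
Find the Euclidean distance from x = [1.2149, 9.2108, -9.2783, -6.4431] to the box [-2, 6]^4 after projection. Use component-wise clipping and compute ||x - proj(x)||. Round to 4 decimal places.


Project each component onto [-2, 6].
clip(1.2149) = 1.2149, clip(9.2108) = 6.0, clip(-9.2783) = -2.0, clip(-6.4431) = -2.0
Projection = [1.2149, 6.0, -2.0, -2.0]
Squared diffs: [0.0, 10.3092, 52.9737, 19.7411]
Distance = sqrt(83.024) = 9.1118


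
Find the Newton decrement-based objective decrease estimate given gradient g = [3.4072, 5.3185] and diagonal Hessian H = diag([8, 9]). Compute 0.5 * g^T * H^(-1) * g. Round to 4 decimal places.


Step 1: H is diagonal, so H^(-1) * g = [0.4259, 0.5909].
Step 2: g^T H^(-1) g = sum_i g_i^2 / H_ii
  = (3.4072)^2/8 + (5.3185)^2/9
  = 1.4511 + 3.1429 = 4.5941
Step 3: Objective decrease = 0.5 * g^T H^(-1) g = 2.297


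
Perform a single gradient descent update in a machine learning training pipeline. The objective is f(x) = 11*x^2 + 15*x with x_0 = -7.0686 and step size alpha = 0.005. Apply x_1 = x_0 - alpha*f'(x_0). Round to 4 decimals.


We compute the gradient at x_0 and apply the update.
f'(x) = 22*x + 15
f'(-7.0686) = 22*-7.0686 + 15 = -140.5092
x_1 = -7.0686 - 0.005*-140.5092 = -6.3661


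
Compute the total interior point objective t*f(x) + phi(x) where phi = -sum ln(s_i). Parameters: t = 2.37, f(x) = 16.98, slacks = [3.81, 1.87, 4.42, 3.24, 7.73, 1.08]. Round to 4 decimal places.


Step 1: Compute log-barrier.
ln values: [1.3376, 0.6259, 1.4861, 1.1756, 2.0451, 0.077]
phi = -(1.3376 + 0.6259 + 1.4861 + 1.1756 + 2.0451 + 0.077) = -6.7474
Step 2: Compute augmented objective.
t*f(x) = 2.37*16.98 = 40.2426
Total = 40.2426 - 6.7474 = 33.4952


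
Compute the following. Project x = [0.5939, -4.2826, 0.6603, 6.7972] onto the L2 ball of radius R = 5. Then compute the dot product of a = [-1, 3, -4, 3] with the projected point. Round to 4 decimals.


Step 1: Compute ||x|| (intermediates to 6 decimals).
||x|| = sqrt(0.5939^2 + (-4.2826)^2 + 0.6603^2 + 6.7972^2) = 8.082778
Step 2: Project.
Since ||x|| > R, scale = R/||x|| = 5/8.082778 = 0.618599, proj(x) = scale * x
proj(x) = [0.367386, -2.649212, 0.408461, 4.204741]
Step 3: Dot product.
a^T * proj(x) = -1*0.367386 + 3*(-2.649212) - 4*0.408461 + 3*4.204741 = 2.6654


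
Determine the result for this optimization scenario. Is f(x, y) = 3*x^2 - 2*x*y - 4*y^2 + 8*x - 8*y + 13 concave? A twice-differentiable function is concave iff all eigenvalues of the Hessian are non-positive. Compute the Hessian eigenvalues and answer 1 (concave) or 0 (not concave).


The Hessian of f(x,y) = 3*x^2 - 2*x*y - 4*y^2 + 8*x - 8*y + 13 is:
H = [[6, -2], [-2, -8]]
Trace = 6 - 8 = -2
Determinant = 6*-8 - (-2)^2 = -52
Discriminant = (-2)^2 - 4*-52 = 212.0
Eigenvalues: lambda_1 = -8.2801, lambda_2 = 6.2801
The function is not concave.

0


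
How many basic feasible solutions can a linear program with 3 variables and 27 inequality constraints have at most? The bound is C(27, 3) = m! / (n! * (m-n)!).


Each vertex corresponds to some choice of n active constraints out of m, so the number of vertices is at most C(m, n) = m! / (n!(m-n)!).
m = 27, n = 3
Numerator: 27 * 26 * 25
Denominator: 3! = 6
C(27, 3) = 2925


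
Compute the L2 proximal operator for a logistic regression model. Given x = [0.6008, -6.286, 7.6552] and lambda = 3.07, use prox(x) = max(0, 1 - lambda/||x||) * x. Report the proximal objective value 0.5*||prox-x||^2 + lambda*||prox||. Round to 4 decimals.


Step 1: Compute ||x||.
||x|| = 9.9235
Step 2: Compute scaling factor.
scale = max(0, 1 - 3.07/9.9235) = 0.6906
Step 3: prox(x) = [0.4149, -4.3413, 5.2869]
||prox(x)|| = 6.8535
Step 4: Proximal objective.
0.5*||prox-x||^2 = 4.7125
lambda*||prox|| = 21.0402
Total = 25.7528


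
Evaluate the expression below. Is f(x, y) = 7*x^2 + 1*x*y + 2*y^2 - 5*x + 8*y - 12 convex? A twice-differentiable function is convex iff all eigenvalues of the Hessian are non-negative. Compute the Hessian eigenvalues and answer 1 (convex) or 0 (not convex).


The Hessian of f(x,y) = 7*x^2 + 1*x*y + 2*y^2 - 5*x + 8*y - 12 is:
H = [[14, 1], [1, 4]]
Trace = 14 + 4 = 18
Determinant = 14*4 - (1)^2 = 55
Discriminant = (18)^2 - 4*55 = 104.0
Eigenvalues: lambda_1 = 3.901, lambda_2 = 14.099
The function is convex.

1


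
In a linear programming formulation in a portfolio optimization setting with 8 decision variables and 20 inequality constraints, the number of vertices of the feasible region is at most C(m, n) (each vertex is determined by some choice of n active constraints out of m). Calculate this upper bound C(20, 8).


Each vertex corresponds to some choice of n active constraints out of m, so the number of vertices is at most C(m, n) = m! / (n!(m-n)!).
m = 20, n = 8
Numerator: 20 * 19 * 18 * 17 * 16 * 15 * 14 * 13
Denominator: 8! = 40320
C(20, 8) = 125970


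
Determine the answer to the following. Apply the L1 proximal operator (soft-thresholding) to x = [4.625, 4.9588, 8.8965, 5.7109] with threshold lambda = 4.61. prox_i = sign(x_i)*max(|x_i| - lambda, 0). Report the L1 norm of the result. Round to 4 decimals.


Soft-thresholding with lambda = 4.61:
prox(4.625) = sign(4.625)*max(|4.625| - 4.61, 0) = 0.015
prox(4.9588) = sign(4.9588)*max(|4.9588| - 4.61, 0) = 0.3488
prox(8.8965) = sign(8.8965)*max(|8.8965| - 4.61, 0) = 4.2865
prox(5.7109) = sign(5.7109)*max(|5.7109| - 4.61, 0) = 1.1009
prox(x) = [0.015, 0.3488, 4.2865, 1.1009]
||prox(x)||_1 = 0.015 + 0.3488 + 4.2865 + 1.1009 = 5.7512


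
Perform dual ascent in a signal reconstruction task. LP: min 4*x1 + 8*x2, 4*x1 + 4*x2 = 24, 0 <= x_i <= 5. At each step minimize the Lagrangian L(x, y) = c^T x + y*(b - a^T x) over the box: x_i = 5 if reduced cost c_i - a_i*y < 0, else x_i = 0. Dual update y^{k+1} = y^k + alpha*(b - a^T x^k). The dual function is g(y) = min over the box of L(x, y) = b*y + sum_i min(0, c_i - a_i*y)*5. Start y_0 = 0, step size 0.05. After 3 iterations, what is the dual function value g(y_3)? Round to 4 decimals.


Dual ascent for LP: min 4*x1 + 8*x2, 4*x1 + 4*x2 = 24, 0 <= x_i <= 5
Step 1: y^k = 0.0, reduced costs: (4.0, 8.0)
  x^k = (0.0, 0.0), subgradient = b - a^T x = 24.0
  y^{k+1} = 0.0 + 0.05*24.0 = 1.2
Step 2: y^k = 1.2, reduced costs: (-0.8, 3.2)
  x^k = (5.0, 0.0), subgradient = b - a^T x = 4.0
  y^{k+1} = 1.2 + 0.05*4.0 = 1.4
Step 3: y^k = 1.4, reduced costs: (-1.6, 2.4)
  x^k = (5.0, 0.0), subgradient = b - a^T x = 4.0
  y^{k+1} = 1.4 + 0.05*4.0 = 1.6
Dual objective at y_3 = 1.6: reduced costs (-2.4, 1.6), box minimizer x = (5.0, 0.0)
g(y_3) = b*y + (c1 - a1*y)*x1 + (c2 - a2*y)*x2 = 24*1.6 + (-2.4)*5.0 + 1.6*0.0 = 38.4 - 12.0 + 0.0 = 26.4


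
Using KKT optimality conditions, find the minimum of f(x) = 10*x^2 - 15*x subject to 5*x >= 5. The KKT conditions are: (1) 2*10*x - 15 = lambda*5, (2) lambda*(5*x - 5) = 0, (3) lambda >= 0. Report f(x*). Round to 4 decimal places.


Step 1: Try lambda = 0 (constraint inactive).
x_unc = 15/(2*10) = 0.75
Check: 5*0.75 = 3.75 < 5 -- violated!
Step 2: Constraint must be active: 5*x = 5
x* = 5/5 = 1.0
lambda = (2*10*1.0 - 15)/5 = 1.0
Step 3: Compute optimal value.
f(x*) = 10*1.0^2 - 15*1.0 = -5.0


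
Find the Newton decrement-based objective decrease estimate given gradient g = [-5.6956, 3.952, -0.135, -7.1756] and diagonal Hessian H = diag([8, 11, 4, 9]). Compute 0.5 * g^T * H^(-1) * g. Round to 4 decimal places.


Step 1: H is diagonal, so H^(-1) * g = [-0.712, 0.3593, -0.0338, -0.7973].
Step 2: g^T H^(-1) g = sum_i g_i^2 / H_ii
  = (-5.6956)^2/8 + (3.952)^2/11 + (-0.135)^2/4 + (-7.1756)^2/9
  = 4.055 + 1.4198 + 0.0046 + 5.721 = 11.2004
Step 3: Objective decrease = 0.5 * g^T H^(-1) g = 5.6002


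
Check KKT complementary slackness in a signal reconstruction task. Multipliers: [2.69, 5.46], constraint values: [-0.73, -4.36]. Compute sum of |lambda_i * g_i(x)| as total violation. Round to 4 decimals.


KKT complementary slackness check:
lambda_1 * g_1 = 2.69 * -0.73 = -1.9637
lambda_2 * g_2 = 5.46 * -4.36 = -23.8056
Total violation = 1.9637 + 23.8056 = 25.7693


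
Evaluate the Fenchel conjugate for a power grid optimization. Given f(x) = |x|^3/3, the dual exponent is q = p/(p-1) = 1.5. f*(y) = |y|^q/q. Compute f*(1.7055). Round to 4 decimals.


The conjugate exponent q satisfies 1/p + 1/q = 1.
p = 3, so q = 3/(3 - 1) = 1.5
|y|^q = 1.7055^1.5 = 2.2273
f*(1.7055) = 2.2273 / 1.5 = 1.4849


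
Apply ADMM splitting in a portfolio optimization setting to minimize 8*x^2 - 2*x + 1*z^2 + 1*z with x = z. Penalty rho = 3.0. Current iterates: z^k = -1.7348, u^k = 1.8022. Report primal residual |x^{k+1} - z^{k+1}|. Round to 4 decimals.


ADMM iteration with rho = 3.0, z^k = -1.7348, u^k = 1.8022
Step 1: x-update.
Minimize 8*x^2 - 2*x + (3.0/2)*(x + 1.7348 + 1.8022)^2
FOC: (2*8 + 3.0)*x = 2 + 3.0*(-1.7348 - 1.8022)
x^{k+1} = -0.4532
Step 2: z-update.
Minimize 1*z^2 + 1*z + (3.0/2)*(-0.4532 - z + 1.8022)^2
FOC: (2*1 + 3.0)*z = -1 + 3.0*(-0.4532 + 1.8022)
z^{k+1} = 0.6094
Step 3: u-update.
u^{k+1} = 1.8022 - 0.4532 - 0.6094 = 0.7396
Step 4: Primal residual = |-0.4532 - 0.6094| = 1.0626


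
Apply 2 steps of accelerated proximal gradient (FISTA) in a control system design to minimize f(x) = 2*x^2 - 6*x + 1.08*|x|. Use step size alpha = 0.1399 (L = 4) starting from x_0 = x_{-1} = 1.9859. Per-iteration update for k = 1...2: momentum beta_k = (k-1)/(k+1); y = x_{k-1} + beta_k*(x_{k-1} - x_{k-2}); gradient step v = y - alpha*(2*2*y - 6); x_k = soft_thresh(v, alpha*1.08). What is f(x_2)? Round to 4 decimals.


FISTA on f(x) = 2*x^2 - 6*x + 1.08*|x|
L = 4, alpha = 0.1399
Iteration 1: beta = 0.0, y = 1.9859 + 0.0*(1.9859 - 1.9859) = 1.9859
  grad(y) = 1.9436, v = y - alpha*grad = 1.714
  prox(v) = soft_thresh(1.714, 0.1511) = 1.5629
Iteration 2: beta = 0.3333, y = 1.5629 + 0.3333*(1.5629 - 1.9859) = 1.4219
  grad(y) = -0.3124, v = y - alpha*grad = 1.4656
  prox(v) = soft_thresh(1.4656, 0.1511) = 1.3145
f(x_2) = 2*1.3145^2 - 6*1.3145 + 1.08*|1.3145| = -3.0115


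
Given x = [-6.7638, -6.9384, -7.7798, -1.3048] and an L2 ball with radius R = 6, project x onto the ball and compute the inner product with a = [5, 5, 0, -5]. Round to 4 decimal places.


Step 1: Compute ||x|| (intermediates to 6 decimals).
||x|| = sqrt((-6.7638)^2 + (-6.9384)^2 + (-7.7798)^2 + (-1.3048)^2) = 12.494726
Step 2: Project.
Since ||x|| > R, scale = R/||x|| = 6/12.494726 = 0.480203, proj(x) = scale * x
proj(x) = [-3.247997, -3.33184, -3.735883, -0.626569]
Step 3: Dot product.
a^T * proj(x) = 5*(-3.247997) + 5*(-3.33184) + 0*(-3.735883) - 5*(-0.626569) = -29.7663


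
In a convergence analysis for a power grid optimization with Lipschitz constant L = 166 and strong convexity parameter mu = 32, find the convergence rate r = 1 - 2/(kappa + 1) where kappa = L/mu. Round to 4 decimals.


Step 1: Compute the condition number.
kappa = L/mu = 166/32 = 5.1875
Step 2: Compute the convergence rate.
r = 1 - 2/(kappa + 1) = 1 - 2*mu/(L + mu) = (L - mu)/(L + mu) = 134/198 = 0.6768


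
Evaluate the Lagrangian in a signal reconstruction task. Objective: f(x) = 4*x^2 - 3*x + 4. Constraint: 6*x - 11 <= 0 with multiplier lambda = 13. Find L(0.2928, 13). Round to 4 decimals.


Step 1: Evaluate f(x).
f(0.2928) = 4*0.2928^2 - 3*0.2928 + 4 = 3.4645
Step 2: Evaluate g(x).
g(0.2928) = 6*0.2928 - 11 = -9.2432
Step 3: Compute Lagrangian.
L = 3.4645 + 13*-9.2432 = -116.6971


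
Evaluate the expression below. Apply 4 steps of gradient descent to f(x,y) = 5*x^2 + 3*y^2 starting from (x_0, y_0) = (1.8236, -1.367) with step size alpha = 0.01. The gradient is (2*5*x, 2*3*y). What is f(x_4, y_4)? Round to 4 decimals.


Gradient descent on f(x,y) = 5*x^2 + 3*y^2.
Starting point: (1.8236, -1.367), alpha = 0.01
Step 1: grad_x = 2*5*1.8236 = 18.236, grad_y = 2*3*-1.367 = -8.202
  x_1 = 1.8236 - 0.01*18.236 = 1.6412
  y_1 = -1.367 - 0.01*-8.202 = -1.285
Step 2: grad_x = 2*5*1.6412 = 16.4124, grad_y = 2*3*-1.285 = -7.7099
  x_2 = 1.6412 - 0.01*16.4124 = 1.4771
  y_2 = -1.285 - 0.01*-7.7099 = -1.2079
Step 3: grad_x = 2*5*1.4771 = 14.7712, grad_y = 2*3*-1.2079 = -7.2473
  x_3 = 1.4771 - 0.01*14.7712 = 1.3294
  y_3 = -1.2079 - 0.01*-7.2473 = -1.1354
Step 4: grad_x = 2*5*1.3294 = 13.294, grad_y = 2*3*-1.1354 = -6.8124
  x_4 = 1.3294 - 0.01*13.294 = 1.1965
  y_4 = -1.1354 - 0.01*-6.8124 = -1.0673
f(1.1965, -1.0673) = 5*1.1965^2 + 3*(-1.0673)^2 = 10.5749


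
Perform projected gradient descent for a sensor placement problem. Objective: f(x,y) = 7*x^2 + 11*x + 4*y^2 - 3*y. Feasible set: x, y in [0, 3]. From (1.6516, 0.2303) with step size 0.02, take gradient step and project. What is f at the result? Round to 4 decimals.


Step 1: Compute gradient at (1.6516, 0.2303).
grad_x = 2*7*1.6516 + 11 = 34.1224
grad_y = 2*4*0.2303 - 3 = -1.1576
Step 2: Gradient step.
x_raw = 1.6516 - 0.02*34.1224 = 0.9692
y_raw = 0.2303 - 0.02*-1.1576 = 0.2535
Step 3: Project onto [0, 3].
x_proj = clip(0.9692) = 0.9692
y_proj = clip(0.2535) = 0.2535
Step 4: Evaluate f.
f(0.9692, 0.2535) = 16.7321


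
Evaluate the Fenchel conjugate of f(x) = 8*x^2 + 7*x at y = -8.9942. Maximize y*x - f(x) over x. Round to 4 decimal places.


f*(y) = sup_x {y*x - a*x^2 - b*x} = sup_x {(y-b)*x - a*x^2}
FOC: (y - b) - 2a*x = 0 => x* = (y - b)/(2a)
x* = (-8.9942 - 7)/(2*8) = -0.9996
f*(-8.9942) = (y-b)^2/(4a) = (-8.9942 - 7)^2/(4*8)
= 255.8144/32 = 7.9942


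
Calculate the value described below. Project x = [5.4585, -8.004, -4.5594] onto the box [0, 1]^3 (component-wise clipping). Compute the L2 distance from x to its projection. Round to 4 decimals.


Project each component onto [0, 1].
clip(5.4585) = 1.0, clip(-8.004) = 0.0, clip(-4.5594) = 0.0
Projection = [1.0, 0.0, 0.0]
Squared diffs: [19.8782, 64.064, 20.7881]
Distance = sqrt(104.7303) = 10.2338


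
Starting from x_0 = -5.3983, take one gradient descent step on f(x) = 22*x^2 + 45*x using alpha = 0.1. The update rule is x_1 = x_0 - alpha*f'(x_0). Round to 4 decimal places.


We compute the gradient at x_0 and apply the update.
f'(x) = 44*x + 45
f'(-5.3983) = 44*-5.3983 + 45 = -192.5252
x_1 = -5.3983 - 0.1*-192.5252 = 13.8542


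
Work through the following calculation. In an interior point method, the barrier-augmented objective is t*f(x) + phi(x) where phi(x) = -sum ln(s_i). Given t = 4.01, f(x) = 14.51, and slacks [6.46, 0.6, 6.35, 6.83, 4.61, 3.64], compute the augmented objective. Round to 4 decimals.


Step 1: Compute log-barrier.
ln values: [1.8656, -0.5108, 1.8485, 1.9213, 1.5282, 1.292]
phi = -(1.8656 - 0.5108 + 1.8485 + 1.9213 + 1.5282 + 1.292) = -7.9448
Step 2: Compute augmented objective.
t*f(x) = 4.01*14.51 = 58.1851
Total = 58.1851 - 7.9448 = 50.2403


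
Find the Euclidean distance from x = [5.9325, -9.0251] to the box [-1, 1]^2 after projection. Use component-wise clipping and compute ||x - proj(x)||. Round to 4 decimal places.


Project each component onto [-1, 1].
clip(5.9325) = 1.0, clip(-9.0251) = -1.0
Projection = [1.0, -1.0]
Squared diffs: [24.3296, 64.4022]
Distance = sqrt(88.7318) = 9.4198


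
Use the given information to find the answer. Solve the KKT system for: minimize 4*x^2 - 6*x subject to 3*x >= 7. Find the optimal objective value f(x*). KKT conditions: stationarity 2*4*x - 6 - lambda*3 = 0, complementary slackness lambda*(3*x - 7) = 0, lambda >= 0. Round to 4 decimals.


Step 1: Try lambda = 0 (constraint inactive).
x_unc = 6/(2*4) = 0.75
Check: 3*0.75 = 2.25 < 7 -- violated!
Step 2: Constraint must be active: 3*x = 7
x* = 7/3 = 2.3333 (rounded; the exact value 7/3 is used below)
lambda = (2*4*(7/3) - 6)/3 = 4.2222
Step 3: Compute optimal value.
f(x*) = 4*(7/3)^2 - 6*(7/3) = 7.7778
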